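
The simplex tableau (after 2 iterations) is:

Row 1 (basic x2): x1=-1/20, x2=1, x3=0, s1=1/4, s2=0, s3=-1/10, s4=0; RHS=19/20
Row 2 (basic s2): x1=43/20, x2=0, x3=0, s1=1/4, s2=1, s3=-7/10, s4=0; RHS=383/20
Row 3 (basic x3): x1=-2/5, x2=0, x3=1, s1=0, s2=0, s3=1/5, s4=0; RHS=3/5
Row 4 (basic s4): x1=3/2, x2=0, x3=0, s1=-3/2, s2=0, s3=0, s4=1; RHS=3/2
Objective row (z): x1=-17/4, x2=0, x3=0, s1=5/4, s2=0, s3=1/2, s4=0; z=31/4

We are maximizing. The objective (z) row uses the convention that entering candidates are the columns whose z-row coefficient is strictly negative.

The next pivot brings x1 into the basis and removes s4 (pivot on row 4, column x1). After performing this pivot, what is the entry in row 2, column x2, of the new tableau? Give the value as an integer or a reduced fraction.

Pivot element is row 4, column x1: 3/2.
Normalize row 4: new (row 4, x2) = 0/(3/2) = 0.
row 2 ← row 2 − (43/20)·(new row 4): 0 − (43/20)·0 = 0.

0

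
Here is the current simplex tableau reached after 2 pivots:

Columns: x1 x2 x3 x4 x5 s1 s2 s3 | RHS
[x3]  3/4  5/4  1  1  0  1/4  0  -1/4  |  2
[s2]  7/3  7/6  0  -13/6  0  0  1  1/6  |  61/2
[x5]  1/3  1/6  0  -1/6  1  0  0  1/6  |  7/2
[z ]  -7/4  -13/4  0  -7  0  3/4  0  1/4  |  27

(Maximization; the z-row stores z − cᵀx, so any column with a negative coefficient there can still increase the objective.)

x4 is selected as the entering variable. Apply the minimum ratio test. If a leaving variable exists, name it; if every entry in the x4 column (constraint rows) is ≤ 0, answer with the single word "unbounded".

Ratios: row 1 (x3): 2/1 = 2; row 2 (s2): entry -13/6 ≤ 0, skip; row 3 (x5): entry -1/6 ≤ 0, skip.
Minimum ratio is in the x3 row, so x3 leaves.

x3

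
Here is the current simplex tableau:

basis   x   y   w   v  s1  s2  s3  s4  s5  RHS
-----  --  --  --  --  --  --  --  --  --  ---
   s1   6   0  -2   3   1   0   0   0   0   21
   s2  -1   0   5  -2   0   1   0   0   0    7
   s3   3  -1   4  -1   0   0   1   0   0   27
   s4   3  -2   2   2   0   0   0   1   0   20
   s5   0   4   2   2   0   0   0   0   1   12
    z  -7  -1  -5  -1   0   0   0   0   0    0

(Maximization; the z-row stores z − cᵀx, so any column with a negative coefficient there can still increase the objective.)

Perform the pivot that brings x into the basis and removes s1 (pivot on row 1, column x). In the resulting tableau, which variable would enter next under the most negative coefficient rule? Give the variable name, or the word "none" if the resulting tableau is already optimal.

Pivot element 6. New z-row = old z-row − (-7)·(row 1/6).
Updated z-row coefficients: x: 0, y: -1, w: -22/3, v: 5/2, s1: 7/6, s2: 0, s3: 0, s4: 0, s5: 0.
The most negative is -22/3 in column w, so w would enter next.

w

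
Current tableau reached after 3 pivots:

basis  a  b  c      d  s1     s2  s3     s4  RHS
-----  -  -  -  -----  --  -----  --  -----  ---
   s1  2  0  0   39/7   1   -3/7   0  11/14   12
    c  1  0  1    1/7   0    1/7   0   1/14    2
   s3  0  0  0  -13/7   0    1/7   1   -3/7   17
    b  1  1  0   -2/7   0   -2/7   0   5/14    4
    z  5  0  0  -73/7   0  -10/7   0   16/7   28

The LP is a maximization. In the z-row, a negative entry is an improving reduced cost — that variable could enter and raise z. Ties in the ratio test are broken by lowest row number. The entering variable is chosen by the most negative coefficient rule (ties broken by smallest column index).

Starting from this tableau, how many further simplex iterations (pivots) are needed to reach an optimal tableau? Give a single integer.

2

pivot: d in, s1 out → z = 656/13
pivot: s2 in, c out → z = 75
No improving column remains; optimal.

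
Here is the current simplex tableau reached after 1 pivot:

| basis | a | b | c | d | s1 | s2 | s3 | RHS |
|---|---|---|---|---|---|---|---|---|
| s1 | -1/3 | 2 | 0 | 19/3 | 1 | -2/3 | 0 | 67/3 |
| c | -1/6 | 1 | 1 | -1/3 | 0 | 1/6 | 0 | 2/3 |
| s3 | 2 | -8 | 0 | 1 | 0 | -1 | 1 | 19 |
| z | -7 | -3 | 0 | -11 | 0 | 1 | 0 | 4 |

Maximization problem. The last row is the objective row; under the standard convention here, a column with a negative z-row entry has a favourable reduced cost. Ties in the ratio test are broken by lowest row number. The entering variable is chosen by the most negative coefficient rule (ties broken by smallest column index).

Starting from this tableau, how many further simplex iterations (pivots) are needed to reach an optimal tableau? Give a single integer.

3

pivot: d in, s1 out → z = 813/19
pivot: a in, s3 out → z = 1299/13
pivot: b in, c out → z = 372
No improving column remains; optimal.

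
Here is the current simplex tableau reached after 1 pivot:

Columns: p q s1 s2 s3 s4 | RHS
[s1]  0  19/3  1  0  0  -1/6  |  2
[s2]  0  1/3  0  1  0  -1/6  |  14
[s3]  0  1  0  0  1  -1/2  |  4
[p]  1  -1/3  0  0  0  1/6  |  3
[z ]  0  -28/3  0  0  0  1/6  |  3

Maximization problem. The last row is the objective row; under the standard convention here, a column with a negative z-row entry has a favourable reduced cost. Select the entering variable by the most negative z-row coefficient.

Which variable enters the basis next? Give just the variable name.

q

Objective-row coefficients: p: 0, q: -28/3, s1: 0, s2: 0, s3: 0, s4: 1/6.
The most negative is -28/3 in column q, so q enters.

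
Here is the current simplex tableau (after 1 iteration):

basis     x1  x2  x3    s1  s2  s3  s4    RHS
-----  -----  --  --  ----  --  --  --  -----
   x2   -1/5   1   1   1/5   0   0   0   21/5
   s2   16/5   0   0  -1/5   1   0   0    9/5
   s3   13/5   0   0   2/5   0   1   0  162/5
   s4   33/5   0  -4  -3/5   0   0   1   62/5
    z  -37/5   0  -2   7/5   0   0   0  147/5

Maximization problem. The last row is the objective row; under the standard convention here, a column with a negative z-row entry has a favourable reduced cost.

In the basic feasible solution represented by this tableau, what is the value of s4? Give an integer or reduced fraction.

62/5

s4 is basic (row 4); its value is the RHS of that row: 62/5.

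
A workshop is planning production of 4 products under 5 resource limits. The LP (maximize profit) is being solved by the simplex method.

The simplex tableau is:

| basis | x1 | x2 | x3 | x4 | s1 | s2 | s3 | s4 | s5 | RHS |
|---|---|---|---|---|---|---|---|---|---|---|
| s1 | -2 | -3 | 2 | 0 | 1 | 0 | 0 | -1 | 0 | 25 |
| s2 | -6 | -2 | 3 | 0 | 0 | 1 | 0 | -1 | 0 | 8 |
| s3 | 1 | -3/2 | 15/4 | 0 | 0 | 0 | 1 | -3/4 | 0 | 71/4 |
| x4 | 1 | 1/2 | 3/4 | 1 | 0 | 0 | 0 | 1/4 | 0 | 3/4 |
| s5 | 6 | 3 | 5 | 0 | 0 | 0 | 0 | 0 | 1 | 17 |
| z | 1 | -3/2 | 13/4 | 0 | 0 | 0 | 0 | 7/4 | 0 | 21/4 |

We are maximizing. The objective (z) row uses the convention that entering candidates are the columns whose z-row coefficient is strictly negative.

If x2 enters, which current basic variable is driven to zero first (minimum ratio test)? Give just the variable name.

x4

Ratios: row 1 (s1): entry -3 ≤ 0, skip; row 2 (s2): entry -2 ≤ 0, skip; row 3 (s3): entry -3/2 ≤ 0, skip; row 4 (x4): (3/4)/(1/2) = 3/2; row 5 (s5): 17/3 = 17/3.
Minimum ratio 3/2 is in the x4 row, so x4 leaves.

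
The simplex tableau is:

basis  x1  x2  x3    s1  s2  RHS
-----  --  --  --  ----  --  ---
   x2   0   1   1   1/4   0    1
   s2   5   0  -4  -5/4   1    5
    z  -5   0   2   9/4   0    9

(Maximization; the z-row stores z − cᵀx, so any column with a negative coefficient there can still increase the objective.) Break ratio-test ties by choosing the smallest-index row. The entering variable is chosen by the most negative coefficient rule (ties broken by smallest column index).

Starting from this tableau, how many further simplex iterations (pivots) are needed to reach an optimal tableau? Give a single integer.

2

pivot: x1 in, s2 out → z = 14
pivot: x3 in, x2 out → z = 16
No improving column remains; optimal.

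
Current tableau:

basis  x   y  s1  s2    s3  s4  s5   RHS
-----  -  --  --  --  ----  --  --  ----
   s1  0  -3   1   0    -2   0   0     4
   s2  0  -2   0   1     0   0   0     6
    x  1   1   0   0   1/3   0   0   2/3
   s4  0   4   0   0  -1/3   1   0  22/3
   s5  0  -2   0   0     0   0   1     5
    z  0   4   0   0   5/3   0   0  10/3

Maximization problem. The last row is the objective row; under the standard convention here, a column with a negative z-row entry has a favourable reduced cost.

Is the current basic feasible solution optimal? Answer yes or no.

yes

No objective-row coefficient is strictly negative, so no entering variable exists; the tableau is optimal.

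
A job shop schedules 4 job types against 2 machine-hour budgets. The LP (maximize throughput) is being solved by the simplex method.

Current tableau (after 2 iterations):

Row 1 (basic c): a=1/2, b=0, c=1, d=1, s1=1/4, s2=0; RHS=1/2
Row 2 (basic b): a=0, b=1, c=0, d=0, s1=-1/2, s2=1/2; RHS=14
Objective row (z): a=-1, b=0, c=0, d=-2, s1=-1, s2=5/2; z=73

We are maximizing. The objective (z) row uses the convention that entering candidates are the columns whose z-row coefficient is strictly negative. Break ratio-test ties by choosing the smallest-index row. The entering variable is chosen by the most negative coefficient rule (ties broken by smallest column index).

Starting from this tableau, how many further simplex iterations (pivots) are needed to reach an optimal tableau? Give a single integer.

2

pivot: d in, c out → z = 74
pivot: s1 in, d out → z = 75
No improving column remains; optimal.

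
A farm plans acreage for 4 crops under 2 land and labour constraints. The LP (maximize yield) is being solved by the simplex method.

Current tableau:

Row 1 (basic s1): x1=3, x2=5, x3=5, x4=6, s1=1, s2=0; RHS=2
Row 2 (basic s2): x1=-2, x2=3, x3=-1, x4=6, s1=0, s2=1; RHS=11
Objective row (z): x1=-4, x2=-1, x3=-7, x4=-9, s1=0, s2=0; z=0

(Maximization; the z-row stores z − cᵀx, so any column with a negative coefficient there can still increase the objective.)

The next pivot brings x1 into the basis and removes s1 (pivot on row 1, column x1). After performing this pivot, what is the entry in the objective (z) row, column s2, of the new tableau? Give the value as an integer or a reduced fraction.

0

Pivot element is row 1, column x1: 3.
Normalize row 1: new (row 1, s2) = 0/3 = 0.
z-row ← z-row − (-4)·(new row 1): 0 − (-4)·0 = 0.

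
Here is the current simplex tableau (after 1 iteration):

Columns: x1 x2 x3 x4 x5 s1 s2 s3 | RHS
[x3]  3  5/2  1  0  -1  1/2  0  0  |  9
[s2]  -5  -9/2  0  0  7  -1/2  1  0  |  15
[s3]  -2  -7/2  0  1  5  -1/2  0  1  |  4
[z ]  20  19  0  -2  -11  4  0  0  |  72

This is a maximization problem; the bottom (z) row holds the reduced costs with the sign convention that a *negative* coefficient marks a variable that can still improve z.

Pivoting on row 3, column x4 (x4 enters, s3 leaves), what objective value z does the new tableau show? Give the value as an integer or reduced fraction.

Minimum ratio for x4: 4/1 = 4.
z changes by −(z-row coeff of x4)·ratio = −(-2)·4 = 8.
New z = 72 + 8 = 80.

80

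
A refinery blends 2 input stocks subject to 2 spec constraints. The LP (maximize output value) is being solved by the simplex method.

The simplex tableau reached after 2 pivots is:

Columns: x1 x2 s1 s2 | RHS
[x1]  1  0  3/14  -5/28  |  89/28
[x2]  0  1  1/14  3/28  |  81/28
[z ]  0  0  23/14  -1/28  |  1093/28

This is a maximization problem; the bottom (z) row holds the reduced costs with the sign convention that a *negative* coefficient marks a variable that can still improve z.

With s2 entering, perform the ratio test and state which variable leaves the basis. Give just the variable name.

Ratios: row 1 (x1): entry -5/28 ≤ 0, skip; row 2 (x2): (81/28)/(3/28) = 27.
Minimum ratio 27 is in the x2 row, so x2 leaves.

x2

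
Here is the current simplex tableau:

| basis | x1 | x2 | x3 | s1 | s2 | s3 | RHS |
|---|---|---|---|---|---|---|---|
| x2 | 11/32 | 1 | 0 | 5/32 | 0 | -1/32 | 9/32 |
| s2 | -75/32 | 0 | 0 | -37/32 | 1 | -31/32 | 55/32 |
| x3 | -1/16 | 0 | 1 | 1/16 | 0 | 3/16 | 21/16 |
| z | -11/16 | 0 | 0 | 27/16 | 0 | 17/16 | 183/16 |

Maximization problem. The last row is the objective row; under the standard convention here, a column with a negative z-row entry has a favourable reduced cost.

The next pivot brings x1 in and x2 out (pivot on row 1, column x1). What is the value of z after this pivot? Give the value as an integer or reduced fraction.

12

Minimum ratio for x1: (9/32)/(11/32) = 9/11.
z changes by −(z-row coeff of x1)·ratio = −(-11/16)·(9/11) = 9/16.
New z = 183/16 + (9/16) = 12.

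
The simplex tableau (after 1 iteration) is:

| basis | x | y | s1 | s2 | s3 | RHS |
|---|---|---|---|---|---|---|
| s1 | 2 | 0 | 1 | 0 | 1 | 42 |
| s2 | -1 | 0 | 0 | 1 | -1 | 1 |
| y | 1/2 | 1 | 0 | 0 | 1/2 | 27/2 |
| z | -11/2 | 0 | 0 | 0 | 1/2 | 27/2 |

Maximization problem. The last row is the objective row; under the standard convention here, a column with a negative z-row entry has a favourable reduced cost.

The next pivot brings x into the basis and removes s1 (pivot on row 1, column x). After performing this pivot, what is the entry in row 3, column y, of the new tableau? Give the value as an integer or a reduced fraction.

1

Pivot element is row 1, column x: 2.
Normalize row 1: new (row 1, y) = 0/2 = 0.
row 3 ← row 3 − (1/2)·(new row 1): 1 − (1/2)·0 = 1.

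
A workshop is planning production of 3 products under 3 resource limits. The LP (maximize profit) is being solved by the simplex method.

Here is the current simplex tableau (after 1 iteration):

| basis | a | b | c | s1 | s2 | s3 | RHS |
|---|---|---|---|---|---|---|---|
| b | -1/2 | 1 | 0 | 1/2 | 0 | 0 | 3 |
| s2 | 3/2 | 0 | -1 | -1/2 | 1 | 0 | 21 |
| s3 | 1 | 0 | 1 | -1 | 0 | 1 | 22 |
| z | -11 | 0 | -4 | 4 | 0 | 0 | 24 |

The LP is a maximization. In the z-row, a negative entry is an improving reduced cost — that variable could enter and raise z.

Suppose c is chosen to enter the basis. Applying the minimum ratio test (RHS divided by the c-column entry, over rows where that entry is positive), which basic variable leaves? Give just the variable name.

s3

Ratios: row 1 (b): entry 0 ≤ 0, skip; row 2 (s2): entry -1 ≤ 0, skip; row 3 (s3): 22/1 = 22.
Minimum ratio 22 is in the s3 row, so s3 leaves.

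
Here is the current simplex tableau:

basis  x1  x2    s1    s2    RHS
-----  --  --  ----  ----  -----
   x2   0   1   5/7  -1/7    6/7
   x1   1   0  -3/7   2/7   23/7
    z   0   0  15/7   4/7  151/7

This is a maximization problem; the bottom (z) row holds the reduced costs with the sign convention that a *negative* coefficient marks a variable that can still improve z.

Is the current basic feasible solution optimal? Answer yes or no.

yes

No objective-row coefficient is strictly negative, so no entering variable exists; the tableau is optimal.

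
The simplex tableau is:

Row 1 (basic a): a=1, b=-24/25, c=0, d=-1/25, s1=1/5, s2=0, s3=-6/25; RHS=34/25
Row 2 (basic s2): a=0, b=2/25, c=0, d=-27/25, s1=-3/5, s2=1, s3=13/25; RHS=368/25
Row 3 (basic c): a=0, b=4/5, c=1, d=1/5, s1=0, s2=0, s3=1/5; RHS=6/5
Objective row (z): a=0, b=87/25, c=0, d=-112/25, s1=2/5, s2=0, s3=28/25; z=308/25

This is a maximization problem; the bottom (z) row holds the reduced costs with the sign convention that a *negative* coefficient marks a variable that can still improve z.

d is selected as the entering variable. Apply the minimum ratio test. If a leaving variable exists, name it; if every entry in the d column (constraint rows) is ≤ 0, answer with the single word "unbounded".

Ratios: row 1 (a): entry -1/25 ≤ 0, skip; row 2 (s2): entry -27/25 ≤ 0, skip; row 3 (c): (6/5)/(1/5) = 6.
Minimum ratio is in the c row, so c leaves.

c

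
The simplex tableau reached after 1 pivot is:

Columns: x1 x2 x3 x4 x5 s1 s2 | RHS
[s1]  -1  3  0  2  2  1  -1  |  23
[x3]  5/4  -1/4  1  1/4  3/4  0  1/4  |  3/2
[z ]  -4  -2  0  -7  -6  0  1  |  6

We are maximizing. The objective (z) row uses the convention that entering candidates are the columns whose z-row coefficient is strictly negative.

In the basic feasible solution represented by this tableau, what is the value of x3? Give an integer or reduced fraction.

3/2

x3 is basic (row 2); its value is the RHS of that row: 3/2.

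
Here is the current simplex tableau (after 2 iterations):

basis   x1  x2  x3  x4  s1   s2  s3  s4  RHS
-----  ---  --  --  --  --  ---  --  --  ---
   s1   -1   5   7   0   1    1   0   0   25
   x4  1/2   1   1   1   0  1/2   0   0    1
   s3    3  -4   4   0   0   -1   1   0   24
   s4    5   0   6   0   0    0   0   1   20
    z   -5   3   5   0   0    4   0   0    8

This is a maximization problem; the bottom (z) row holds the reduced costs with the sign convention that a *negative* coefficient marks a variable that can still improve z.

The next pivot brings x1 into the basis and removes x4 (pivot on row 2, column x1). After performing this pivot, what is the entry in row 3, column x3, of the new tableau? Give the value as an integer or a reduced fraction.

-2

Pivot element is row 2, column x1: 1/2.
Normalize row 2: new (row 2, x3) = 1/(1/2) = 2.
row 3 ← row 3 − 3·(new row 2): 4 − 3·2 = -2.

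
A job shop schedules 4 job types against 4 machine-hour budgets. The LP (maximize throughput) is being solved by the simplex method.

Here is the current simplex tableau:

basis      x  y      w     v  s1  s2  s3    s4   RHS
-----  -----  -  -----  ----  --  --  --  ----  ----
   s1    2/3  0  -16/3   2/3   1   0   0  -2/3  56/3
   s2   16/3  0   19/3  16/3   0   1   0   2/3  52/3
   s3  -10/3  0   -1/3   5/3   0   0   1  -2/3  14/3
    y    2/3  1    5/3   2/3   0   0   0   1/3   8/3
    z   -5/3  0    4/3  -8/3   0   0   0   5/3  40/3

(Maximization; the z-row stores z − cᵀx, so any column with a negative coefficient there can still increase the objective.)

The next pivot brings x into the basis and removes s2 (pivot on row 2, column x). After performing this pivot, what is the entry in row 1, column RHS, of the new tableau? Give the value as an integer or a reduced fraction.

33/2

Pivot element is row 2, column x: 16/3.
Normalize row 2: new (row 2, RHS) = (52/3)/(16/3) = 13/4.
row 1 ← row 1 − (2/3)·(new row 2): 56/3 − (2/3)·(13/4) = 33/2.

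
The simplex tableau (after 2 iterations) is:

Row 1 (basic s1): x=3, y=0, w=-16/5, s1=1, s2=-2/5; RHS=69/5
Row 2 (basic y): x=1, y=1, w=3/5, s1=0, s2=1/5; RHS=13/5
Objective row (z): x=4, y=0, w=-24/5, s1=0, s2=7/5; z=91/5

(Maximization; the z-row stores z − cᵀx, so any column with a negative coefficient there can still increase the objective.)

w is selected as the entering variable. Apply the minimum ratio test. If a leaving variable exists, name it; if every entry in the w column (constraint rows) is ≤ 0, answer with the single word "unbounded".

y

Ratios: row 1 (s1): entry -16/5 ≤ 0, skip; row 2 (y): (13/5)/(3/5) = 13/3.
Minimum ratio is in the y row, so y leaves.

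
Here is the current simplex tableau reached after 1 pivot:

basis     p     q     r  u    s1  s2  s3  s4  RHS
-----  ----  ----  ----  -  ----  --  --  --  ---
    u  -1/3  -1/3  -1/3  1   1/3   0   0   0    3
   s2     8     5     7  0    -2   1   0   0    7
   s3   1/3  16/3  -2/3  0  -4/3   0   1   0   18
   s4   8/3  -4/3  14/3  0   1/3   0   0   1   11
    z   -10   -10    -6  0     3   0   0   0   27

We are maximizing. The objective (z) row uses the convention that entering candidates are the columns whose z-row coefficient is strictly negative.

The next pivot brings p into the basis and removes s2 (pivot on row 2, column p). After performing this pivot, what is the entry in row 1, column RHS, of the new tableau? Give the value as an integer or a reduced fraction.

79/24

Pivot element is row 2, column p: 8.
Normalize row 2: new (row 2, RHS) = 7/8 = 7/8.
row 1 ← row 1 − (-1/3)·(new row 2): 3 − (-1/3)·(7/8) = 79/24.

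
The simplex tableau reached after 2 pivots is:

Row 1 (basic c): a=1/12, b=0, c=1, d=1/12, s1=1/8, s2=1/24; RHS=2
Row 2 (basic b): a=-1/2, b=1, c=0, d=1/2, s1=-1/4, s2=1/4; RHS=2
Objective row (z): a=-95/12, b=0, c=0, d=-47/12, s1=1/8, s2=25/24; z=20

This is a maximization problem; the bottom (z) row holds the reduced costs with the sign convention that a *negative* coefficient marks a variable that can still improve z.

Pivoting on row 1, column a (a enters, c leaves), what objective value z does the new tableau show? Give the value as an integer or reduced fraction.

Minimum ratio for a: 2/(1/12) = 24.
z changes by −(z-row coeff of a)·ratio = −(-95/12)·24 = 190.
New z = 20 + 190 = 210.

210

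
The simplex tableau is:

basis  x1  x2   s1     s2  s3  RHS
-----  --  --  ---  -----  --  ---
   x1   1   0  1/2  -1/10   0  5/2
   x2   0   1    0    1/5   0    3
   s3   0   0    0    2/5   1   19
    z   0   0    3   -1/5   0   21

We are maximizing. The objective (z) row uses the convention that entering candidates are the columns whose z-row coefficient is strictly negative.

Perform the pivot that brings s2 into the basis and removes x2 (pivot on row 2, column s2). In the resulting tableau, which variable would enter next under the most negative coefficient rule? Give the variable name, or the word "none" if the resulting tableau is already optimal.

none

Pivot element 1/5. New z-row = old z-row − (-1/5)·(row 2/(1/5)).
Updated z-row coefficients: x1: 0, x2: 1, s1: 3, s2: 0, s3: 0.
No coefficient is strictly negative; the tableau after this pivot is optimal.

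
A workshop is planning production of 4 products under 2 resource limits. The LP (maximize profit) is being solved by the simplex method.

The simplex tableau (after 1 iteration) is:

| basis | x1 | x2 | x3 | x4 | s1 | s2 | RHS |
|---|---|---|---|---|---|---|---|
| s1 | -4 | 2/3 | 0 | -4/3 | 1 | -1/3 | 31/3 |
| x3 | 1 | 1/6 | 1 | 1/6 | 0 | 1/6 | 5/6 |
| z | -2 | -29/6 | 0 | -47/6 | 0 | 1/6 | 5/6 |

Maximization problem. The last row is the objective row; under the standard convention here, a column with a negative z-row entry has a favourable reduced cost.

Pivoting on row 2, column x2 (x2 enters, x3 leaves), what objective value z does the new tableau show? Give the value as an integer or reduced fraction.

Minimum ratio for x2: (5/6)/(1/6) = 5.
z changes by −(z-row coeff of x2)·ratio = −(-29/6)·5 = 145/6.
New z = 5/6 + (145/6) = 25.

25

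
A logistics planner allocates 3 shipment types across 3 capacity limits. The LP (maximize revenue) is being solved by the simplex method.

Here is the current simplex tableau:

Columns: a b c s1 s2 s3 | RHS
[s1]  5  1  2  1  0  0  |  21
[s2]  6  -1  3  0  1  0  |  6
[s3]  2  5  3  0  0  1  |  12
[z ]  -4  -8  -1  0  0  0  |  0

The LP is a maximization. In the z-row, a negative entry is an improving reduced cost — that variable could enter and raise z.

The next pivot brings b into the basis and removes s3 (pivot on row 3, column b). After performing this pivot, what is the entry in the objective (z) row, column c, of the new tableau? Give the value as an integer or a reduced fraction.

19/5

Pivot element is row 3, column b: 5.
Normalize row 3: new (row 3, c) = 3/5 = 3/5.
z-row ← z-row − (-8)·(new row 3): -1 − (-8)·(3/5) = 19/5.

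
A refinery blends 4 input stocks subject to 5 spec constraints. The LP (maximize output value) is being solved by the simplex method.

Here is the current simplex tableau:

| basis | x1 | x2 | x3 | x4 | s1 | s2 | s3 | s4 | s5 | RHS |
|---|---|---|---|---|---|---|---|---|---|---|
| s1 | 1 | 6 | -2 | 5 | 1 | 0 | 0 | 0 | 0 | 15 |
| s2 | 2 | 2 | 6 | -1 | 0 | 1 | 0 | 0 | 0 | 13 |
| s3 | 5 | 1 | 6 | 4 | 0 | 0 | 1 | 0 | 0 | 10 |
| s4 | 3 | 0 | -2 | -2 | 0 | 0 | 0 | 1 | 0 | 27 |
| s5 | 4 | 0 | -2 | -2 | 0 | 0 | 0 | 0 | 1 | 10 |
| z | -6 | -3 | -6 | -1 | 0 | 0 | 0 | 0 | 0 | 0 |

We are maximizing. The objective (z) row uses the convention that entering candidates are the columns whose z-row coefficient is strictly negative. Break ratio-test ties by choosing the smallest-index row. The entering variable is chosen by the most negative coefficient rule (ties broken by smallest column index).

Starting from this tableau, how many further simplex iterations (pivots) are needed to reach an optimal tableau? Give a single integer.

2

pivot: x1 in, s3 out → z = 12
pivot: x2 in, s1 out → z = 465/29
No improving column remains; optimal.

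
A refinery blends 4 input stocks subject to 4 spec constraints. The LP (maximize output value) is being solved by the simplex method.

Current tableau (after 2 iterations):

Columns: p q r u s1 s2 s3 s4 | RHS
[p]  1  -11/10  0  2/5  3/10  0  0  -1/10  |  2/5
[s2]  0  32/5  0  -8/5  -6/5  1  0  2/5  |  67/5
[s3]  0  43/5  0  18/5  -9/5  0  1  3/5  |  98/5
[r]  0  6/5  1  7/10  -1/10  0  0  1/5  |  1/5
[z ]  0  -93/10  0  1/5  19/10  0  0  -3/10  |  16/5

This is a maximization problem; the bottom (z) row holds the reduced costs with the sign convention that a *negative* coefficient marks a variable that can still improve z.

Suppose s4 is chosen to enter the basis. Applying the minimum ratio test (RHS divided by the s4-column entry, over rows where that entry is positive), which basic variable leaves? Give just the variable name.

Ratios: row 1 (p): entry -1/10 ≤ 0, skip; row 2 (s2): (67/5)/(2/5) = 67/2; row 3 (s3): (98/5)/(3/5) = 98/3; row 4 (r): (1/5)/(1/5) = 1.
Minimum ratio 1 is in the r row, so r leaves.

r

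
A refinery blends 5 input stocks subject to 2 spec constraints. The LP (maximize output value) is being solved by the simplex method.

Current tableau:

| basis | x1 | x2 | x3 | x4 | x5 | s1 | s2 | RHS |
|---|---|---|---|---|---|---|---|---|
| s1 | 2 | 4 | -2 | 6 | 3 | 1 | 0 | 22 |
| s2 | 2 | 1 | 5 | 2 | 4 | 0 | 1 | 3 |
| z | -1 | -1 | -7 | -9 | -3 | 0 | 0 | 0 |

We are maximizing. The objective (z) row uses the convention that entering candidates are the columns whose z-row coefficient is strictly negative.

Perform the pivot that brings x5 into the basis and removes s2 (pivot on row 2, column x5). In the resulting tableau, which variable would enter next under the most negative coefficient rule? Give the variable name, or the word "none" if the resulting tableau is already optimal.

x4

Pivot element 4. New z-row = old z-row − (-3)·(row 2/4).
Updated z-row coefficients: x1: 1/2, x2: -1/4, x3: -13/4, x4: -15/2, x5: 0, s1: 0, s2: 3/4.
The most negative is -15/2 in column x4, so x4 would enter next.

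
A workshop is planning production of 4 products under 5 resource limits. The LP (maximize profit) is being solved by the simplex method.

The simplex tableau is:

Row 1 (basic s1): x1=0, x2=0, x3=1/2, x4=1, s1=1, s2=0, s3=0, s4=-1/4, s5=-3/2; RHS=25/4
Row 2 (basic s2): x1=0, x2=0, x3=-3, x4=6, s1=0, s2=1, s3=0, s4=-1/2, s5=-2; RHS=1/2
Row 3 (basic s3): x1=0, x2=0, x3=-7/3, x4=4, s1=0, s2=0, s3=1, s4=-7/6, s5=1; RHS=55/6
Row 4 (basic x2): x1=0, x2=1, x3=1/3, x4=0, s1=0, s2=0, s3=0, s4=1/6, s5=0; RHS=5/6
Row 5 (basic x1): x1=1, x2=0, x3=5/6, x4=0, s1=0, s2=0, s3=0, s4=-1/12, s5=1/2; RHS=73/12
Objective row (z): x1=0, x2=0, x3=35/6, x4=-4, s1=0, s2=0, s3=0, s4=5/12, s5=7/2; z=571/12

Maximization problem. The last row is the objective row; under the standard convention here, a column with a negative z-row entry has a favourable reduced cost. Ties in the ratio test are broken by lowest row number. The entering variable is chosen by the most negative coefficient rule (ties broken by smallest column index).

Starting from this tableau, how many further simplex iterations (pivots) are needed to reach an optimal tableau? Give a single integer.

pivot: x4 in, s2 out → z = 575/12
No improving column remains; optimal.

1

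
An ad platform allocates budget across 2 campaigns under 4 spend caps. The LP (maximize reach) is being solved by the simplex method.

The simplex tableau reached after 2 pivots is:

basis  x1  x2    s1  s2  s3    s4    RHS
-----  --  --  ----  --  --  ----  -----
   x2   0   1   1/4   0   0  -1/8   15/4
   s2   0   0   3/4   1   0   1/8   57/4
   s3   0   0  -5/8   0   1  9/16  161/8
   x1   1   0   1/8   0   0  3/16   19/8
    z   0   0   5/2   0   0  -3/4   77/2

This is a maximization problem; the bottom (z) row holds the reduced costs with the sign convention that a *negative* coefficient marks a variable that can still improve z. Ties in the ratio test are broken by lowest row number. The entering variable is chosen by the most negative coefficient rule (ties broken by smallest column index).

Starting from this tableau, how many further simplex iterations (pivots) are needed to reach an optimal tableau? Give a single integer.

pivot: s4 in, x1 out → z = 48
No improving column remains; optimal.

1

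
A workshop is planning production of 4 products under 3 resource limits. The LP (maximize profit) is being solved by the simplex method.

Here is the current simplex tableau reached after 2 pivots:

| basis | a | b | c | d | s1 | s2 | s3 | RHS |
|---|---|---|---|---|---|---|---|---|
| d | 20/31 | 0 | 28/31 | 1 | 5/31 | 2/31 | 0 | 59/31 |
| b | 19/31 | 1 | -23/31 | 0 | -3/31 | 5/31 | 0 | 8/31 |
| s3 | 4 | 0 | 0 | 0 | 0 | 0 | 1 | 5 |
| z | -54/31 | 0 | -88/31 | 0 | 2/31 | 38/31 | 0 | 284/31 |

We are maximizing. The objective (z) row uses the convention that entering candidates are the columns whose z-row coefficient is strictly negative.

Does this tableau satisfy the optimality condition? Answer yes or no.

no

Column a has objective-row coefficient -54/31, which is negative; an improving pivot exists, so not yet optimal.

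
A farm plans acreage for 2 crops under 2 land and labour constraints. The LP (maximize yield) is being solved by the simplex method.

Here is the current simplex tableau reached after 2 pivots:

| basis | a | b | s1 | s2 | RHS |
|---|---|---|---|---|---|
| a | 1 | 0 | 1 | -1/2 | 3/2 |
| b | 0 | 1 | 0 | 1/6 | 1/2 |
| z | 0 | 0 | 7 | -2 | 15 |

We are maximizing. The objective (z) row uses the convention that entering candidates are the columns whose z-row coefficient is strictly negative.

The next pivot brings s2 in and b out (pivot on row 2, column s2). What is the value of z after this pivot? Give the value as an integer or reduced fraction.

21

Minimum ratio for s2: (1/2)/(1/6) = 3.
z changes by −(z-row coeff of s2)·ratio = −(-2)·3 = 6.
New z = 15 + 6 = 21.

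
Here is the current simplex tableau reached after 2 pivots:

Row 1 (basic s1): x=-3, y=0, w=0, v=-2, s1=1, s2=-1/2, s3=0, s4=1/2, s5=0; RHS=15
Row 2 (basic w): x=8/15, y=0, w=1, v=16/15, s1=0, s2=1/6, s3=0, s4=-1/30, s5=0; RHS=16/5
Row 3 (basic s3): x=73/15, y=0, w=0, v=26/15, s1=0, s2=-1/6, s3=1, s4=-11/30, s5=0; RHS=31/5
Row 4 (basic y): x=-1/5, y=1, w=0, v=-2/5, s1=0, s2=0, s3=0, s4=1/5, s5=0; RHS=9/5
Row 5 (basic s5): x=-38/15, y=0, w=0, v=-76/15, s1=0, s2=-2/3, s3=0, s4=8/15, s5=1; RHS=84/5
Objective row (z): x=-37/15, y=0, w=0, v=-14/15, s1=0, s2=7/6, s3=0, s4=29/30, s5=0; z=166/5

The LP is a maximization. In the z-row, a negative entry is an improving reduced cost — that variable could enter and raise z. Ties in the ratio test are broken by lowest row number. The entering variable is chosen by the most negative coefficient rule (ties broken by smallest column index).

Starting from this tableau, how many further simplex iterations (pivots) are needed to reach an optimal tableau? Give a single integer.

pivot: x in, s3 out → z = 2653/73
pivot: v in, w out → z = 73/2
No improving column remains; optimal.

2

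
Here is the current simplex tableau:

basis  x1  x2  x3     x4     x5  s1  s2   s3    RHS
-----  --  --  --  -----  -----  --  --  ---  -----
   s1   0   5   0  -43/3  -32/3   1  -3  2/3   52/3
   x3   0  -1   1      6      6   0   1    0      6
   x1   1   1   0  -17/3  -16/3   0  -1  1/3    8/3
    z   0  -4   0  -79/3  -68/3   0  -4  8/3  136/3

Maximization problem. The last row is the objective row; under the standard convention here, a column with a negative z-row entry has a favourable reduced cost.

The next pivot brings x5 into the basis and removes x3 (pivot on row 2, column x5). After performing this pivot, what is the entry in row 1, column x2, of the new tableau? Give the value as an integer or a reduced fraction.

29/9

Pivot element is row 2, column x5: 6.
Normalize row 2: new (row 2, x2) = (-1)/6 = -1/6.
row 1 ← row 1 − (-32/3)·(new row 2): 5 − (-32/3)·(-1/6) = 29/9.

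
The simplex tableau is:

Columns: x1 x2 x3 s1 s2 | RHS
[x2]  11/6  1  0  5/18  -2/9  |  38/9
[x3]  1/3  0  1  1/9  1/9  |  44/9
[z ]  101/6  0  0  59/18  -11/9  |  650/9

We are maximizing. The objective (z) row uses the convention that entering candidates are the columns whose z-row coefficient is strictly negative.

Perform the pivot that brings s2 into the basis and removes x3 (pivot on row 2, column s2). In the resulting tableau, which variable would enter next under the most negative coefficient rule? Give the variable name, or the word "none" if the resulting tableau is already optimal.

none

Pivot element 1/9. New z-row = old z-row − (-11/9)·(row 2/(1/9)).
Updated z-row coefficients: x1: 41/2, x2: 0, x3: 11, s1: 9/2, s2: 0.
No coefficient is strictly negative; the tableau after this pivot is optimal.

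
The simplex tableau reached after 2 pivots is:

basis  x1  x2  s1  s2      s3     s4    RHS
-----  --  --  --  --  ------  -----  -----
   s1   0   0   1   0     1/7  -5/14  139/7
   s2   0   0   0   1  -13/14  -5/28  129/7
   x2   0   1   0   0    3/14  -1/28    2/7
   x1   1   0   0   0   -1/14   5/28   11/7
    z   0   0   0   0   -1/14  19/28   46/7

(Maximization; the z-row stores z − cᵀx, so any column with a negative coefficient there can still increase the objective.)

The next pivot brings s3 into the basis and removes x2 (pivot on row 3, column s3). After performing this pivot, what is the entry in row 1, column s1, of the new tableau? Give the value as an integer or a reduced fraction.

1

Pivot element is row 3, column s3: 3/14.
Normalize row 3: new (row 3, s1) = 0/(3/14) = 0.
row 1 ← row 1 − (1/7)·(new row 3): 1 − (1/7)·0 = 1.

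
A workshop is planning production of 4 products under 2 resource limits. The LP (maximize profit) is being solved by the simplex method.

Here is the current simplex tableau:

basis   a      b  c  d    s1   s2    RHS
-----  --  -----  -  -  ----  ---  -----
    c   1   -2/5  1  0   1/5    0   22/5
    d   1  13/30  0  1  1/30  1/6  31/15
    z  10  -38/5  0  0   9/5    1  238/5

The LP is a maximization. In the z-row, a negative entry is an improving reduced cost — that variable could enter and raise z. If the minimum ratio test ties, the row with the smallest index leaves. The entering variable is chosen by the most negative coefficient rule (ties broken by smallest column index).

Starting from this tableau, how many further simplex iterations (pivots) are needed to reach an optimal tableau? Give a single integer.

pivot: b in, d out → z = 1090/13
No improving column remains; optimal.

1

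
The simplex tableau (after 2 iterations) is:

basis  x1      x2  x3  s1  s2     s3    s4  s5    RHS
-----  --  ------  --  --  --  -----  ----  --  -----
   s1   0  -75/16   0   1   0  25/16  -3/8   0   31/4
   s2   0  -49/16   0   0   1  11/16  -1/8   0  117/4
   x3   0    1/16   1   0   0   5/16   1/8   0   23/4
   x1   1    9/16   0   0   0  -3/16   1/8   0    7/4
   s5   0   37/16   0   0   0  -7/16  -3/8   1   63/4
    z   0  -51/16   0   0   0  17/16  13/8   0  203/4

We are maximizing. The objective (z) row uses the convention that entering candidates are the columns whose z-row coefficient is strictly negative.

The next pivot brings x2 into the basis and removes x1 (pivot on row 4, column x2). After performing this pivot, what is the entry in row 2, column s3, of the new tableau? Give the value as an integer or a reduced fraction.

-1/3

Pivot element is row 4, column x2: 9/16.
Normalize row 4: new (row 4, s3) = (-3/16)/(9/16) = -1/3.
row 2 ← row 2 − (-49/16)·(new row 4): 11/16 − (-49/16)·(-1/3) = -1/3.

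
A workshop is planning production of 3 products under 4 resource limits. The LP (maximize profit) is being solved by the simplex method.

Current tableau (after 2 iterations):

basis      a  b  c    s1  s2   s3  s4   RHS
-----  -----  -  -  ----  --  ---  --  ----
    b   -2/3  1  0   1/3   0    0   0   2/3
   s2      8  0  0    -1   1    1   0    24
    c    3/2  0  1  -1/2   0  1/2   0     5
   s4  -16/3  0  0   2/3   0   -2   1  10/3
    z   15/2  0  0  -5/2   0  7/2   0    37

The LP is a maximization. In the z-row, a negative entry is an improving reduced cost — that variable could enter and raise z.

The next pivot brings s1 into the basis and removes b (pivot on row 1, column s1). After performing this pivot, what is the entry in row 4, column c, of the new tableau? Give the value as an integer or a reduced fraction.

Pivot element is row 1, column s1: 1/3.
Normalize row 1: new (row 1, c) = 0/(1/3) = 0.
row 4 ← row 4 − (2/3)·(new row 1): 0 − (2/3)·0 = 0.

0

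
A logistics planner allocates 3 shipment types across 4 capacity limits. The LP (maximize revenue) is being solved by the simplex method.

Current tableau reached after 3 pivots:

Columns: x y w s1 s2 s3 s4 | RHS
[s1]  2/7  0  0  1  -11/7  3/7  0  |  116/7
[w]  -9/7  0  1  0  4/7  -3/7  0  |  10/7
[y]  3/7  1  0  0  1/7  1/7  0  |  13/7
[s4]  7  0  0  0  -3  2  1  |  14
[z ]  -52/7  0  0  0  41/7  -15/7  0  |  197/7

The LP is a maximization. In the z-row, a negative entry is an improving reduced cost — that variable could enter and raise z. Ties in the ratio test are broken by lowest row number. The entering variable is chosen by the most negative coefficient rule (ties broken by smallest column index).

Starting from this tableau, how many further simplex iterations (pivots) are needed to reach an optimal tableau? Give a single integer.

2

pivot: x in, s4 out → z = 43
pivot: s3 in, x out → z = 302/7
No improving column remains; optimal.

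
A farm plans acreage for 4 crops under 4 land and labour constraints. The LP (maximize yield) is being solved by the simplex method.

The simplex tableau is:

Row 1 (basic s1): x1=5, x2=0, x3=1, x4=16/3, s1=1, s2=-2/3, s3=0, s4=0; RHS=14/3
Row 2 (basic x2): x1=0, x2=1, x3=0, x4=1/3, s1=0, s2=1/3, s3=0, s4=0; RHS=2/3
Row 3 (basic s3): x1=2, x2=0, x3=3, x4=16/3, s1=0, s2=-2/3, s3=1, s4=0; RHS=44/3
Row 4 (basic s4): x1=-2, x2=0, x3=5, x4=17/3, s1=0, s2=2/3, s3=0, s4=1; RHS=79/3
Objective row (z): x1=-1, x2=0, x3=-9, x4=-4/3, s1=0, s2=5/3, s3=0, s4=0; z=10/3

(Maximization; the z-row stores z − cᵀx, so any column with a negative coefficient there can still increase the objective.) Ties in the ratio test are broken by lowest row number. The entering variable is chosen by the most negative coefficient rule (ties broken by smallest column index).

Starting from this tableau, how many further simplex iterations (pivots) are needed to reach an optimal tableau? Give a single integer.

pivot: x3 in, s1 out → z = 136/3
pivot: s2 in, s3 out → z = 95/2
pivot: s1 in, s4 out → z = 763/16
No improving column remains; optimal.

3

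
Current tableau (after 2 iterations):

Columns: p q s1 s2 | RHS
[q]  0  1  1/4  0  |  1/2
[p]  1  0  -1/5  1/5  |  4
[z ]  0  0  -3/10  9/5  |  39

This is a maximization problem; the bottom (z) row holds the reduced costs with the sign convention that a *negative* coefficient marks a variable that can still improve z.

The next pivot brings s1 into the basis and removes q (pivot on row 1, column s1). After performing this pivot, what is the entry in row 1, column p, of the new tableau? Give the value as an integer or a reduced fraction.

Pivot element is row 1, column s1: 1/4.
Normalize row 1: new (row 1, p) = 0/(1/4) = 0.
Row 1 is the pivot row, so the entry is 0.

0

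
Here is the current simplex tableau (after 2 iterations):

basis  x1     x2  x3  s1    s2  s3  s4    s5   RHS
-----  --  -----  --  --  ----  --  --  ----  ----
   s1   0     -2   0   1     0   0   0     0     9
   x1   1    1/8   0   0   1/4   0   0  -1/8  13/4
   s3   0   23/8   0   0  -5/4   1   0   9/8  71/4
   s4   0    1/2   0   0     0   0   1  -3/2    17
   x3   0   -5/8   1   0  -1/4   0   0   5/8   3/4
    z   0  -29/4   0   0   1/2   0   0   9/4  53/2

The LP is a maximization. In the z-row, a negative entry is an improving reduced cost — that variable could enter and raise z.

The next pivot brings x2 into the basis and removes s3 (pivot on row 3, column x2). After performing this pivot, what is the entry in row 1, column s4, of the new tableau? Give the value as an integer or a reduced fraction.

0

Pivot element is row 3, column x2: 23/8.
Normalize row 3: new (row 3, s4) = 0/(23/8) = 0.
row 1 ← row 1 − (-2)·(new row 3): 0 − (-2)·0 = 0.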